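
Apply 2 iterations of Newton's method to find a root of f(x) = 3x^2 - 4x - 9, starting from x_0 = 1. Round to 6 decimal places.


Newton's method: x_(n+1) = x_n - f(x_n)/f'(x_n)
f(x) = 3x^2 - 4x - 9
f'(x) = 6x - 4

Iteration 1:
  f(1.000000) = -10.000000
  f'(1.000000) = 2.000000
  x_1 = 1.000000 - (-10.000000)/(2.000000) = 6.000000

Iteration 2:
  f(6.000000) = 75.000000
  f'(6.000000) = 32.000000
  x_2 = 6.000000 - (75.000000)/(32.000000) = 3.656250

x_2 = 3.656250


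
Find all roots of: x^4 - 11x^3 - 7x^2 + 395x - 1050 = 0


Let p(x) = x^4 - 11x^3 - 7x^2 + 395x - 1050. By the rational root theorem (leading coefficient 1), any rational root is an integer divisor of 1050: try ±1, ±2, ... in turn.
Test x = 1: value = -672 ≠ 0.
Test x = -1: value = -1440 ≠ 0.
Test x = 2: value = -360 ≠ 0.
Test x = -2: value = -1764 ≠ 0.
Test x = 3: value = -144 ≠ 0.
Test x = -3: value = -1920 ≠ 0.
Test x = 5: value = 0 ✓, so (x - 5) is a factor.
Synthetic division by (x - 5): bring down 1; 1(5) - 11 = -6; (-6)(5) - 7 = -37; (-37)(5) + 395 = 210; 210(5) - 1050 = 0 → quotient x^3 - 6x^2 - 37x + 210, remainder 0.
Continue with the quotient x^3 - 6x^2 - 37x + 210 (candidates must divide 210; re-test x = 5 first in case it repeats).
Test x = 5: value = 0 ✓, so (x - 5) is a factor.
Synthetic division by (x - 5): bring down 1; 1(5) - 6 = -1; (-1)(5) - 37 = -42; (-42)(5) + 210 = 0 → quotient x^2 - x - 42, remainder 0.
Solve the quadratic x^2 - x - 42 = 0: discriminant = (-1)^2 - 4(1)(-42) = 1 + 168 = 169.
sqrt(169) = 13, so x = (1 ± 13)/2: x = 7 or x = -6.
Collecting all roots found:

x = -6, x = 5 (multiplicity 2), x = 7


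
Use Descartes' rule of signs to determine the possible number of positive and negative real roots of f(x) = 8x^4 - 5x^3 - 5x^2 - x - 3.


Descartes' rule of signs:

For positive roots, count sign changes in f(x) = 8x^4 - 5x^3 - 5x^2 - x - 3:
Signs of coefficients: +, -, -, -, -
Number of sign changes: 1
Possible positive real roots: 1

For negative roots, examine f(-x) = 8x^4 + 5x^3 - 5x^2 + x - 3:
Signs of coefficients: +, +, -, +, -
Number of sign changes: 3
Possible negative real roots: 3, 1

Positive roots: 1; Negative roots: 3 or 1


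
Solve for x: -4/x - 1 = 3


Subtract -1 from both sides: -4/x = 4
Multiply both sides by x: -4 = 4 * x
Divide by 4: x = -1

x = -1


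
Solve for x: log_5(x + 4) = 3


Convert to exponential form: x + 4 = 5^3 = 125
x = 125 - 4 = 121
Check: log_5(121 + 4) = log_5(125) = log_5(125) = 3 ✓

x = 121


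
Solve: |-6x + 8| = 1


An absolute value equation |expr| = 1 gives two cases:
Case 1: -6x + 8 = 1
  -6x = -7, so x = 7/6
Case 2: -6x + 8 = -1
  -6x = -9, so x = 3/2

x = 7/6, x = 3/2


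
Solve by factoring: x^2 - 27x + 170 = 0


We need two numbers that multiply to 170 and add to -27.
Those numbers are -17 and -10 (since (-17) * (-10) = 170 and (-17) + (-10) = -27).
So x^2 - 27x + 170 = (x - 17)(x - 10) = 0
Setting each factor to zero: x = 17 or x = 10

x = 10, x = 17


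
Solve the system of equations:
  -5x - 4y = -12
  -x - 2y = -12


Using Cramer's rule:
Determinant D = (-5)(-2) - (-1)(-4) = 10 - 4 = 6
Dx = (-12)(-2) - (-12)(-4) = 24 - 48 = -24
Dy = (-5)(-12) - (-1)(-12) = 60 - 12 = 48
x = Dx/D = -24/6 = -4
y = Dy/D = 48/6 = 8

x = -4, y = 8


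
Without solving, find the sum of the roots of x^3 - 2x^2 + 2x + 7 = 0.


By Vieta's formulas for x^3 + bx^2 + cx + d = 0:
  r1 + r2 + r3 = -b/a = 2
  r1*r2 + r1*r3 + r2*r3 = c/a = 2
  r1*r2*r3 = -d/a = -7


Sum = 2


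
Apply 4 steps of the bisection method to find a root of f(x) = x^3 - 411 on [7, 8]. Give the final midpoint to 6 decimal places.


f(x) = x^3 - 411
f(7) = -68 < 0
f(8) = 101 > 0

Step 1: midpoint = (7.000000 + 8.000000)/2 = 7.500000
  f(7.500000) = 10.875000
  f(mid) > 0, so root is in [7.000000, 7.500000]

Step 2: midpoint = (7.000000 + 7.500000)/2 = 7.250000
  f(7.250000) = -29.921875
  f(mid) < 0, so root is in [7.250000, 7.500000]

Step 3: midpoint = (7.250000 + 7.500000)/2 = 7.375000
  f(7.375000) = -9.869141
  f(mid) < 0, so root is in [7.375000, 7.500000]

Step 4: midpoint = (7.375000 + 7.500000)/2 = 7.437500
  f(7.437500) = 0.415771
  f(mid) > 0, so root is in [7.375000, 7.437500]

midpoint = 7.437500


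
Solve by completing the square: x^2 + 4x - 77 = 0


Start: x^2 + 4x - 77 = 0
Move constant: x^2 + 4x = 77
Half of 4 is 2, squared is 4
Add 4 to both sides: x^2 + 4x + 4 = 81
(x + 2)^2 = 81
x + 2 = ±9
x = -2 + 9 = 7 or x = -2 - 9 = -11

x = -11, x = 7


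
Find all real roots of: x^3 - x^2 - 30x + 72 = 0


Let p(x) = x^3 - x^2 - 30x + 72. By the rational root theorem (leading coefficient 1), any rational root is an integer divisor of 72: try ±1, ±2, ... in turn.
Test x = 1: value = 42 ≠ 0.
Test x = -1: value = 100 ≠ 0.
Test x = 2: value = 16 ≠ 0.
Test x = -2: value = 120 ≠ 0.
Test x = 3: value = 0 ✓, so (x - 3) is a factor.
Synthetic division by (x - 3): bring down 1; 1(3) - 1 = 2; 2(3) - 30 = -24; (-24)(3) + 72 = 0 → quotient x^2 + 2x - 24, remainder 0.
Solve the quadratic x^2 + 2x - 24 = 0: discriminant = 2^2 - 4(1)(-24) = 4 + 96 = 100.
sqrt(100) = 10, so x = (-2 ± 10)/2: x = 4 or x = -6.

x = -6, x = 3, x = 4


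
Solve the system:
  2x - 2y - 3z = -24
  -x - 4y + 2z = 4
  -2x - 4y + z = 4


Using Cramer's rule. Expand each determinant along the first row.
D  = 2*[(-4)*1 - 2*(-4)] - (-2)*[(-1)*1 - 2*(-2)] + (-3)*[(-1)*(-4) - (-4)*(-2)]
  = 2*(4) - (-2)*(3) + (-3)*(-4) = 26
Dx = (-24)*[(-4)*1 - 2*(-4)] - (-2)*[4*1 - 2*4] + (-3)*[4*(-4) - (-4)*4]
  = (-24)*(4) - (-2)*(-4) + (-3)*(0) = -104
Dy = 2*[4*1 - 2*4] - (-24)*[(-1)*1 - 2*(-2)] + (-3)*[(-1)*4 - 4*(-2)]
  = 2*(-4) - (-24)*(3) + (-3)*(4) = 52
Dz = 2*[(-4)*4 - 4*(-4)] - (-2)*[(-1)*4 - 4*(-2)] + (-24)*[(-1)*(-4) - (-4)*(-2)]
  = 2*(0) - (-2)*(4) + (-24)*(-4) = 104
x = Dx/D = -104/26 = -4, y = Dy/D = 52/26 = 2, z = Dz/D = 104/26 = 4
Check eq1: (2)(-4) + (-2)(2) + (-3)(4) = -24 = -24 ✓
Check eq2: (-1)(-4) + (-4)(2) + (2)(4) = 4 = 4 ✓
Check eq3: (-2)(-4) + (-4)(2) + (1)(4) = 4 = 4 ✓

x = -4, y = 2, z = 4


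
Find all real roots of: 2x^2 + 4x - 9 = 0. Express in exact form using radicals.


Using the quadratic formula: x = (-b ± sqrt(b^2 - 4ac)) / (2a)
Here a = 2, b = 4, c = -9
Discriminant = b^2 - 4ac = 4^2 - 4(2)(-9) = 16 + 72 = 88
Since discriminant = 88 > 0, there are two real roots.
x = (-4 ± 2*sqrt(22)) / 4
Simplifying: x = (-2 ± sqrt(22)) / 2
Numerically: x ≈ 1.3452 or x ≈ -3.3452

x = (-2 + sqrt(22)) / 2 or x = (-2 - sqrt(22)) / 2


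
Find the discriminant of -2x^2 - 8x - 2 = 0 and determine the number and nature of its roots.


For ax^2 + bx + c = 0, discriminant D = b^2 - 4ac
Here a = -2, b = -8, c = -2
D = (-8)^2 - 4(-2)(-2) = 64 - 16 = 48

D = 48 > 0 but not a perfect square
The equation has 2 distinct real irrational roots.

Discriminant = 48, 2 distinct real irrational roots


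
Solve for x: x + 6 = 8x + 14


Starting with: x + 6 = 8x + 14
Move all x terms to left: (1 - 8)x = 14 - 6
Simplify: -7x = 8
Divide both sides by -7: x = -8/7

x = -8/7


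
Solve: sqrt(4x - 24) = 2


Square both sides: 4x - 24 = 2^2 = 4
4x = 4 + 24 = 28
x = 7
Check: sqrt(4*7 - 24) = sqrt(4) = 2 ✓

x = 7


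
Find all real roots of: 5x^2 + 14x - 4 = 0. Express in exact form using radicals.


Using the quadratic formula: x = (-b ± sqrt(b^2 - 4ac)) / (2a)
Here a = 5, b = 14, c = -4
Discriminant = b^2 - 4ac = 14^2 - 4(5)(-4) = 196 + 80 = 276
Since discriminant = 276 > 0, there are two real roots.
x = (-14 ± 2*sqrt(69)) / 10
Simplifying: x = (-7 ± sqrt(69)) / 5
Numerically: x ≈ 0.2613 or x ≈ -3.0613

x = (-7 + sqrt(69)) / 5 or x = (-7 - sqrt(69)) / 5


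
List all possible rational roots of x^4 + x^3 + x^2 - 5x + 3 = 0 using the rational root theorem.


Rational root theorem: possible roots are ±p/q where:
  p divides the constant term (3): p ∈ {1, 3}
  q divides the leading coefficient (1): q ∈ {1}

All possible rational roots: -3, -1, 1, 3

-3, -1, 1, 3


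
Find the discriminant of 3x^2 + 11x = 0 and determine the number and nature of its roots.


For ax^2 + bx + c = 0, discriminant D = b^2 - 4ac
Here a = 3, b = 11, c = 0
D = (11)^2 - 4(3)(0) = 121 - 0 = 121

D = 121 > 0 and is a perfect square (sqrt = 11)
The equation has 2 distinct real rational roots.

Discriminant = 121, 2 distinct real rational roots


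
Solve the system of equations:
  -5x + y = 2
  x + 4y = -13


Using Cramer's rule:
Determinant D = (-5)(4) - (1)(1) = -20 - 1 = -21
Dx = (2)(4) - (-13)(1) = 8 + 13 = 21
Dy = (-5)(-13) - (1)(2) = 65 - 2 = 63
x = Dx/D = 21/-21 = -1
y = Dy/D = 63/-21 = -3

x = -1, y = -3


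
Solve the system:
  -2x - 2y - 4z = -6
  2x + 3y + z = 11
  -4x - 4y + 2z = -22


Using Cramer's rule. Expand each determinant along the first row.
D  = (-2)*[3*2 - 1*(-4)] - (-2)*[2*2 - 1*(-4)] + (-4)*[2*(-4) - 3*(-4)]
  = (-2)*(10) - (-2)*(8) + (-4)*(4) = -20
Dx = (-6)*[3*2 - 1*(-4)] - (-2)*[11*2 - 1*(-22)] + (-4)*[11*(-4) - 3*(-22)]
  = (-6)*(10) - (-2)*(44) + (-4)*(22) = -60
Dy = (-2)*[11*2 - 1*(-22)] - (-6)*[2*2 - 1*(-4)] + (-4)*[2*(-22) - 11*(-4)]
  = (-2)*(44) - (-6)*(8) + (-4)*(0) = -40
Dz = (-2)*[3*(-22) - 11*(-4)] - (-2)*[2*(-22) - 11*(-4)] + (-6)*[2*(-4) - 3*(-4)]
  = (-2)*(-22) - (-2)*(0) + (-6)*(4) = 20
x = Dx/D = -60/-20 = 3, y = Dy/D = -40/-20 = 2, z = Dz/D = 20/-20 = -1
Check eq1: (-2)(3) + (-2)(2) + (-4)(-1) = -6 = -6 ✓
Check eq2: (2)(3) + (3)(2) + (1)(-1) = 11 = 11 ✓
Check eq3: (-4)(3) + (-4)(2) + (2)(-1) = -22 = -22 ✓

x = 3, y = 2, z = -1


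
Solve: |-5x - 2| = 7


An absolute value equation |expr| = 7 gives two cases:
Case 1: -5x - 2 = 7
  -5x = 9, so x = -9/5
Case 2: -5x - 2 = -7
  -5x = -5, so x = 1

x = -9/5, x = 1


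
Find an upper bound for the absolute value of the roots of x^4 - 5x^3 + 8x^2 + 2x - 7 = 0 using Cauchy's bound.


Cauchy's bound: all roots r satisfy |r| <= 1 + max(|a_i/a_n|) for i = 0,...,n-1
where a_n is the leading coefficient.

Coefficients: [1, -5, 8, 2, -7]
Leading coefficient a_n = 1
Ratios |a_i/a_n|: 5, 8, 2, 7
Maximum ratio: 8
Cauchy's bound: |r| <= 1 + 8 = 9

Upper bound = 9


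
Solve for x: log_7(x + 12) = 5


Convert to exponential form: x + 12 = 7^5 = 16807
x = 16807 - 12 = 16795
Check: log_7(16795 + 12) = log_7(16807) = log_7(16807) = 5 ✓

x = 16795


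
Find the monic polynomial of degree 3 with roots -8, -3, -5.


A monic polynomial with roots -8, -3, -5 is:
p(x) = (x + 8)(x + 3)(x + 5)
After multiplying by (x + 8): x + 8
After multiplying by (x + 3): x^2 + 11x + 24
After multiplying by (x + 5): x^3 + 16x^2 + 79x + 120

x^3 + 16x^2 + 79x + 120


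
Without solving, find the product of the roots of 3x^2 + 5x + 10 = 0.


By Vieta's formulas for ax^2 + bx + c = 0:
  Sum of roots = -b/a
  Product of roots = c/a

Here a = 3, b = 5, c = 10
Sum = -(5)/3 = -5/3
Product = 10/3 = 10/3

Product = 10/3


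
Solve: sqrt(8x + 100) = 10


Square both sides: 8x + 100 = 10^2 = 100
8x = 100 - 100 = 0
x = 0
Check: sqrt(8*0 + 100) = sqrt(100) = 10 ✓

x = 0


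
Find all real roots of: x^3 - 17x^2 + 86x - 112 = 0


Let p(x) = x^3 - 17x^2 + 86x - 112. By the rational root theorem (leading coefficient 1), any rational root is an integer divisor of 112: try ±1, ±2, ... in turn.
Test x = 1: value = -42 ≠ 0.
Test x = -1: value = -216 ≠ 0.
Test x = 2: value = 0 ✓, so (x - 2) is a factor.
Synthetic division by (x - 2): bring down 1; 1(2) - 17 = -15; (-15)(2) + 86 = 56; 56(2) - 112 = 0 → quotient x^2 - 15x + 56, remainder 0.
Solve the quadratic x^2 - 15x + 56 = 0: discriminant = (-15)^2 - 4(1)(56) = 225 - 224 = 1.
sqrt(1) = 1, so x = (15 ± 1)/2: x = 8 or x = 7.

x = 2, x = 7, x = 8


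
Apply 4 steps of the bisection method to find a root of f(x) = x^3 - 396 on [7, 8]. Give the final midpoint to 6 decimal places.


f(x) = x^3 - 396
f(7) = -53 < 0
f(8) = 116 > 0

Step 1: midpoint = (7.000000 + 8.000000)/2 = 7.500000
  f(7.500000) = 25.875000
  f(mid) > 0, so root is in [7.000000, 7.500000]

Step 2: midpoint = (7.000000 + 7.500000)/2 = 7.250000
  f(7.250000) = -14.921875
  f(mid) < 0, so root is in [7.250000, 7.500000]

Step 3: midpoint = (7.250000 + 7.500000)/2 = 7.375000
  f(7.375000) = 5.130859
  f(mid) > 0, so root is in [7.250000, 7.375000]

Step 4: midpoint = (7.250000 + 7.375000)/2 = 7.312500
  f(7.312500) = -4.981201
  f(mid) < 0, so root is in [7.312500, 7.375000]

midpoint = 7.312500


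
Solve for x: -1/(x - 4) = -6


Multiply both sides by (x - 4): -1 = -6(x - 4)
Distribute: -1 = -6x + 24
-6x = -1 - 24 = -25
x = 25/6

x = 25/6


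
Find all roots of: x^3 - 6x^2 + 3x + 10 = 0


Let p(x) = x^3 - 6x^2 + 3x + 10. By the rational root theorem (leading coefficient 1), any rational root is an integer divisor of 10: try ±1, ±2, ... in turn.
Test x = 1: value = 8 ≠ 0.
Test x = -1: value = 0 ✓, so (x + 1) is a factor.
Synthetic division by (x + 1): bring down 1; 1(-1) - 6 = -7; (-7)(-1) + 3 = 10; 10(-1) + 10 = 0 → quotient x^2 - 7x + 10, remainder 0.
Solve the quadratic x^2 - 7x + 10 = 0: discriminant = (-7)^2 - 4(1)(10) = 49 - 40 = 9.
sqrt(9) = 3, so x = (7 ± 3)/2: x = 5 or x = 2.
Collecting all roots found:

x = -1, x = 2, x = 5


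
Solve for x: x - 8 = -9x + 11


Starting with: x - 8 = -9x + 11
Move all x terms to left: (1 + 9)x = 11 + 8
Simplify: 10x = 19
Divide both sides by 10: x = 19/10

x = 19/10


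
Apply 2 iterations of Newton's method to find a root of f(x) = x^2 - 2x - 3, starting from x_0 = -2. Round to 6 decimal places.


Newton's method: x_(n+1) = x_n - f(x_n)/f'(x_n)
f(x) = x^2 - 2x - 3
f'(x) = 2x - 2

Iteration 1:
  f(-2.000000) = 5.000000
  f'(-2.000000) = -6.000000
  x_1 = -2.000000 - (5.000000)/(-6.000000) = -1.166667

Iteration 2:
  f(-1.166667) = 0.694444
  f'(-1.166667) = -4.333333
  x_2 = -1.166667 - (0.694444)/(-4.333333) = -1.006410

x_2 = -1.006410


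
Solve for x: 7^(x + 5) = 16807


Express both sides with the same base.
16807 = 7^5
Since the bases match, equate exponents: x + 5 = 5
So x = 5 - (5) = 0

x = 0


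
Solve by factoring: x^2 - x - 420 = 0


We need two numbers that multiply to -420 and add to -1.
Those numbers are -21 and 20 (since (-21) * 20 = -420 and (-21) + 20 = -1).
So x^2 - x - 420 = (x - 21)(x + 20) = 0
Setting each factor to zero: x = 21 or x = -20

x = -20, x = 21


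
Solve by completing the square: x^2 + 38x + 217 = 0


Start: x^2 + 38x + 217 = 0
Move constant: x^2 + 38x = -217
Half of 38 is 19, squared is 361
Add 361 to both sides: x^2 + 38x + 361 = 144
(x + 19)^2 = 144
x + 19 = ±12
x = -19 + 12 = -7 or x = -19 - 12 = -31

x = -31, x = -7


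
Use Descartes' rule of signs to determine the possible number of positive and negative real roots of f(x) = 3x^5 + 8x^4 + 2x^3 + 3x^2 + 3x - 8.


Descartes' rule of signs:

For positive roots, count sign changes in f(x) = 3x^5 + 8x^4 + 2x^3 + 3x^2 + 3x - 8:
Signs of coefficients: +, +, +, +, +, -
Number of sign changes: 1
Possible positive real roots: 1

For negative roots, examine f(-x) = -3x^5 + 8x^4 - 2x^3 + 3x^2 - 3x - 8:
Signs of coefficients: -, +, -, +, -, -
Number of sign changes: 4
Possible negative real roots: 4, 2, 0

Positive roots: 1; Negative roots: 4 or 2 or 0


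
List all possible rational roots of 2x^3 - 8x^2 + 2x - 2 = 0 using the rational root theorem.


Rational root theorem: possible roots are ±p/q where:
  p divides the constant term (-2): p ∈ {1, 2}
  q divides the leading coefficient (2): q ∈ {1, 2}

All possible rational roots: -2, -1, -1/2, 1/2, 1, 2

-2, -1, -1/2, 1/2, 1, 2


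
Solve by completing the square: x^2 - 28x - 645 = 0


Start: x^2 - 28x - 645 = 0
Move constant: x^2 - 28x = 645
Half of -28 is -14, squared is 196
Add 196 to both sides: x^2 - 28x + 196 = 841
(x - 14)^2 = 841
x - 14 = ±29
x = 14 + 29 = 43 or x = 14 - 29 = -15

x = -15, x = 43


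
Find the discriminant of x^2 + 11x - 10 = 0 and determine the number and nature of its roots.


For ax^2 + bx + c = 0, discriminant D = b^2 - 4ac
Here a = 1, b = 11, c = -10
D = (11)^2 - 4(1)(-10) = 121 + 40 = 161

D = 161 > 0 but not a perfect square
The equation has 2 distinct real irrational roots.

Discriminant = 161, 2 distinct real irrational roots


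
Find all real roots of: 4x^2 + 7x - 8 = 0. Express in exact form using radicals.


Using the quadratic formula: x = (-b ± sqrt(b^2 - 4ac)) / (2a)
Here a = 4, b = 7, c = -8
Discriminant = b^2 - 4ac = 7^2 - 4(4)(-8) = 49 + 128 = 177
Since discriminant = 177 > 0, there are two real roots.
x = (-7 ± sqrt(177)) / 8
Numerically: x ≈ 0.7880 or x ≈ -2.5380

x = (-7 + sqrt(177)) / 8 or x = (-7 - sqrt(177)) / 8


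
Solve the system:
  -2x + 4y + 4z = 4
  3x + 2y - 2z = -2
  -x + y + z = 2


Using Cramer's rule. Expand each determinant along the first row.
D  = (-2)*[2*1 - (-2)*1] - 4*[3*1 - (-2)*(-1)] + 4*[3*1 - 2*(-1)]
  = (-2)*(4) - 4*(1) + 4*(5) = 8
Dx = 4*[2*1 - (-2)*1] - 4*[(-2)*1 - (-2)*2] + 4*[(-2)*1 - 2*2]
  = 4*(4) - 4*(2) + 4*(-6) = -16
Dy = (-2)*[(-2)*1 - (-2)*2] - 4*[3*1 - (-2)*(-1)] + 4*[3*2 - (-2)*(-1)]
  = (-2)*(2) - 4*(1) + 4*(4) = 8
Dz = (-2)*[2*2 - (-2)*1] - 4*[3*2 - (-2)*(-1)] + 4*[3*1 - 2*(-1)]
  = (-2)*(6) - 4*(4) + 4*(5) = -8
x = Dx/D = -16/8 = -2, y = Dy/D = 8/8 = 1, z = Dz/D = -8/8 = -1
Check eq1: (-2)(-2) + (4)(1) + (4)(-1) = 4 = 4 ✓
Check eq2: (3)(-2) + (2)(1) + (-2)(-1) = -2 = -2 ✓
Check eq3: (-1)(-2) + (1)(1) + (1)(-1) = 2 = 2 ✓

x = -2, y = 1, z = -1


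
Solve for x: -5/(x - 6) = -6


Multiply both sides by (x - 6): -5 = -6(x - 6)
Distribute: -5 = -6x + 36
-6x = -5 - 36 = -41
x = 41/6

x = 41/6


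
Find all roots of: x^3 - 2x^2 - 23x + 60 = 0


Let p(x) = x^3 - 2x^2 - 23x + 60. By the rational root theorem (leading coefficient 1), any rational root is an integer divisor of 60: try ±1, ±2, ... in turn.
Test x = 1: value = 36 ≠ 0.
Test x = -1: value = 80 ≠ 0.
Test x = 2: value = 14 ≠ 0.
Test x = -2: value = 90 ≠ 0.
Test x = 3: value = 0 ✓, so (x - 3) is a factor.
Synthetic division by (x - 3): bring down 1; 1(3) - 2 = 1; 1(3) - 23 = -20; (-20)(3) + 60 = 0 → quotient x^2 + x - 20, remainder 0.
Solve the quadratic x^2 + x - 20 = 0: discriminant = 1^2 - 4(1)(-20) = 1 + 80 = 81.
sqrt(81) = 9, so x = (-1 ± 9)/2: x = 4 or x = -5.
Collecting all roots found:

x = -5, x = 3, x = 4


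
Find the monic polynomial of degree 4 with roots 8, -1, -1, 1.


A monic polynomial with roots 8, -1, -1, 1 is:
p(x) = (x - 8)(x + 1)(x + 1)(x - 1)
After multiplying by (x - 8): x - 8
After multiplying by (x + 1): x^2 - 7x - 8
After multiplying by (x + 1): x^3 - 6x^2 - 15x - 8
After multiplying by (x - 1): x^4 - 7x^3 - 9x^2 + 7x + 8

x^4 - 7x^3 - 9x^2 + 7x + 8


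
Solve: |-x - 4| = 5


An absolute value equation |expr| = 5 gives two cases:
Case 1: -x - 4 = 5
  -x = 9, so x = -9
Case 2: -x - 4 = -5
  -x = -1, so x = 1

x = -9, x = 1


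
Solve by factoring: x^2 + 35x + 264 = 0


We need two numbers that multiply to 264 and add to 35.
Those numbers are 24 and 11 (since 24 * 11 = 264 and 24 + 11 = 35).
So x^2 + 35x + 264 = (x + 24)(x + 11) = 0
Setting each factor to zero: x = -24 or x = -11

x = -24, x = -11


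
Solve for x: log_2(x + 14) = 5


Convert to exponential form: x + 14 = 2^5 = 32
x = 32 - 14 = 18
Check: log_2(18 + 14) = log_2(32) = log_2(32) = 5 ✓

x = 18


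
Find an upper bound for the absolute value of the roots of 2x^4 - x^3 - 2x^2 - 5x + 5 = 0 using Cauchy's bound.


Cauchy's bound: all roots r satisfy |r| <= 1 + max(|a_i/a_n|) for i = 0,...,n-1
where a_n is the leading coefficient.

Coefficients: [2, -1, -2, -5, 5]
Leading coefficient a_n = 2
Ratios |a_i/a_n|: 1/2, 1, 5/2, 5/2
Maximum ratio: 5/2
Cauchy's bound: |r| <= 1 + 5/2 = 7/2

Upper bound = 7/2


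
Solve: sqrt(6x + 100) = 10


Square both sides: 6x + 100 = 10^2 = 100
6x = 100 - 100 = 0
x = 0
Check: sqrt(6*0 + 100) = sqrt(100) = 10 ✓

x = 0


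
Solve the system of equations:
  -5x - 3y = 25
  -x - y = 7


Using Cramer's rule:
Determinant D = (-5)(-1) - (-1)(-3) = 5 - 3 = 2
Dx = (25)(-1) - (7)(-3) = -25 + 21 = -4
Dy = (-5)(7) - (-1)(25) = -35 + 25 = -10
x = Dx/D = -4/2 = -2
y = Dy/D = -10/2 = -5

x = -2, y = -5


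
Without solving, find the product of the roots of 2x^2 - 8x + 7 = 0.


By Vieta's formulas for ax^2 + bx + c = 0:
  Sum of roots = -b/a
  Product of roots = c/a

Here a = 2, b = -8, c = 7
Sum = -(-8)/2 = 4
Product = 7/2 = 7/2

Product = 7/2


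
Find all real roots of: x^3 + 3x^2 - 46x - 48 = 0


Let p(x) = x^3 + 3x^2 - 46x - 48. By the rational root theorem (leading coefficient 1), any rational root is an integer divisor of 48: try ±1, ±2, ... in turn.
Test x = 1: value = -90 ≠ 0.
Test x = -1: value = 0 ✓, so (x + 1) is a factor.
Synthetic division by (x + 1): bring down 1; 1(-1) + 3 = 2; 2(-1) - 46 = -48; (-48)(-1) - 48 = 0 → quotient x^2 + 2x - 48, remainder 0.
Solve the quadratic x^2 + 2x - 48 = 0: discriminant = 2^2 - 4(1)(-48) = 4 + 192 = 196.
sqrt(196) = 14, so x = (-2 ± 14)/2: x = 6 or x = -8.

x = -8, x = -1, x = 6


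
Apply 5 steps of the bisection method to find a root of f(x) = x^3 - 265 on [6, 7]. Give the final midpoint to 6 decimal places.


f(x) = x^3 - 265
f(6) = -49 < 0
f(7) = 78 > 0

Step 1: midpoint = (6.000000 + 7.000000)/2 = 6.500000
  f(6.500000) = 9.625000
  f(mid) > 0, so root is in [6.000000, 6.500000]

Step 2: midpoint = (6.000000 + 6.500000)/2 = 6.250000
  f(6.250000) = -20.859375
  f(mid) < 0, so root is in [6.250000, 6.500000]

Step 3: midpoint = (6.250000 + 6.500000)/2 = 6.375000
  f(6.375000) = -5.916016
  f(mid) < 0, so root is in [6.375000, 6.500000]

Step 4: midpoint = (6.375000 + 6.500000)/2 = 6.437500
  f(6.437500) = 1.779053
  f(mid) > 0, so root is in [6.375000, 6.437500]

Step 5: midpoint = (6.375000 + 6.437500)/2 = 6.406250
  f(6.406250) = -2.087250
  f(mid) < 0, so root is in [6.406250, 6.437500]

midpoint = 6.406250


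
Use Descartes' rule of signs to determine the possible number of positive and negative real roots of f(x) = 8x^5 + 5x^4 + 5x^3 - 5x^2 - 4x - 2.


Descartes' rule of signs:

For positive roots, count sign changes in f(x) = 8x^5 + 5x^4 + 5x^3 - 5x^2 - 4x - 2:
Signs of coefficients: +, +, +, -, -, -
Number of sign changes: 1
Possible positive real roots: 1

For negative roots, examine f(-x) = -8x^5 + 5x^4 - 5x^3 - 5x^2 + 4x - 2:
Signs of coefficients: -, +, -, -, +, -
Number of sign changes: 4
Possible negative real roots: 4, 2, 0

Positive roots: 1; Negative roots: 4 or 2 or 0


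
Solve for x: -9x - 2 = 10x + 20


Starting with: -9x - 2 = 10x + 20
Move all x terms to left: (-9 - 10)x = 20 + 2
Simplify: -19x = 22
Divide both sides by -19: x = -22/19

x = -22/19


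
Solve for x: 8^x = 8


Express both sides with the same base.
8 = 8^1
Since the bases match: x = 1

x = 1


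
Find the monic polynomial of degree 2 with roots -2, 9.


A monic polynomial with roots -2, 9 is:
p(x) = (x + 2)(x - 9)
After multiplying by (x + 2): x + 2
After multiplying by (x - 9): x^2 - 7x - 18

x^2 - 7x - 18


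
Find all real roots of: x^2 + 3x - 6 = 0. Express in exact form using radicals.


Using the quadratic formula: x = (-b ± sqrt(b^2 - 4ac)) / (2a)
Here a = 1, b = 3, c = -6
Discriminant = b^2 - 4ac = 3^2 - 4(1)(-6) = 9 + 24 = 33
Since discriminant = 33 > 0, there are two real roots.
x = (-3 ± sqrt(33)) / 2
Numerically: x ≈ 1.3723 or x ≈ -4.3723

x = (-3 + sqrt(33)) / 2 or x = (-3 - sqrt(33)) / 2


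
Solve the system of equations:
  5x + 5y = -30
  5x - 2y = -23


Using Cramer's rule:
Determinant D = (5)(-2) - (5)(5) = -10 - 25 = -35
Dx = (-30)(-2) - (-23)(5) = 60 + 115 = 175
Dy = (5)(-23) - (5)(-30) = -115 + 150 = 35
x = Dx/D = 175/-35 = -5
y = Dy/D = 35/-35 = -1

x = -5, y = -1


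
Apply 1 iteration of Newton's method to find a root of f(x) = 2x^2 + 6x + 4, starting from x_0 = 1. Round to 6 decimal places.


Newton's method: x_(n+1) = x_n - f(x_n)/f'(x_n)
f(x) = 2x^2 + 6x + 4
f'(x) = 4x + 6

Iteration 1:
  f(1.000000) = 12.000000
  f'(1.000000) = 10.000000
  x_1 = 1.000000 - (12.000000)/(10.000000) = -0.200000

x_1 = -0.200000


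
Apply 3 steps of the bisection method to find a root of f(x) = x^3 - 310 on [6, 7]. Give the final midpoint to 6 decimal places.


f(x) = x^3 - 310
f(6) = -94 < 0
f(7) = 33 > 0

Step 1: midpoint = (6.000000 + 7.000000)/2 = 6.500000
  f(6.500000) = -35.375000
  f(mid) < 0, so root is in [6.500000, 7.000000]

Step 2: midpoint = (6.500000 + 7.000000)/2 = 6.750000
  f(6.750000) = -2.453125
  f(mid) < 0, so root is in [6.750000, 7.000000]

Step 3: midpoint = (6.750000 + 7.000000)/2 = 6.875000
  f(6.875000) = 14.951172
  f(mid) > 0, so root is in [6.750000, 6.875000]

midpoint = 6.875000


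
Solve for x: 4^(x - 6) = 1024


Express both sides with the same base.
1024 = 4^5
Since the bases match, equate exponents: x - 6 = 5
So x = 5 - (-6) = 11

x = 11


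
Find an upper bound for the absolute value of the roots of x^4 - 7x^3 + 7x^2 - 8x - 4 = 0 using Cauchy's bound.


Cauchy's bound: all roots r satisfy |r| <= 1 + max(|a_i/a_n|) for i = 0,...,n-1
where a_n is the leading coefficient.

Coefficients: [1, -7, 7, -8, -4]
Leading coefficient a_n = 1
Ratios |a_i/a_n|: 7, 7, 8, 4
Maximum ratio: 8
Cauchy's bound: |r| <= 1 + 8 = 9

Upper bound = 9


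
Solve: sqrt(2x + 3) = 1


Square both sides: 2x + 3 = 1^2 = 1
2x = 1 - 3 = -2
x = -1
Check: sqrt(2*(-1) + 3) = sqrt(1) = 1 ✓

x = -1


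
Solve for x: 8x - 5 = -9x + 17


Starting with: 8x - 5 = -9x + 17
Move all x terms to left: (8 + 9)x = 17 + 5
Simplify: 17x = 22
Divide both sides by 17: x = 22/17

x = 22/17


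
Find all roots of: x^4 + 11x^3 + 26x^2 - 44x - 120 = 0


Let p(x) = x^4 + 11x^3 + 26x^2 - 44x - 120. By the rational root theorem (leading coefficient 1), any rational root is an integer divisor of 120: try ±1, ±2, ... in turn.
Test x = 1: value = -126 ≠ 0.
Test x = -1: value = -60 ≠ 0.
Test x = 2: value = 0 ✓, so (x - 2) is a factor.
Synthetic division by (x - 2): bring down 1; 1(2) + 11 = 13; 13(2) + 26 = 52; 52(2) - 44 = 60; 60(2) - 120 = 0 → quotient x^3 + 13x^2 + 52x + 60, remainder 0.
Continue with the quotient x^3 + 13x^2 + 52x + 60 (candidates must divide 60; re-test x = 2 first in case it repeats).
Test x = 2: value = 224 ≠ 0.
Test x = -2: value = 0 ✓, so (x + 2) is a factor.
Synthetic division by (x + 2): bring down 1; 1(-2) + 13 = 11; 11(-2) + 52 = 30; 30(-2) + 60 = 0 → quotient x^2 + 11x + 30, remainder 0.
Solve the quadratic x^2 + 11x + 30 = 0: discriminant = 11^2 - 4(1)(30) = 121 - 120 = 1.
sqrt(1) = 1, so x = (-11 ± 1)/2: x = -5 or x = -6.
Collecting all roots found:

x = -6, x = -5, x = -2, x = 2


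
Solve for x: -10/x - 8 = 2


Subtract -8 from both sides: -10/x = 10
Multiply both sides by x: -10 = 10 * x
Divide by 10: x = -1

x = -1


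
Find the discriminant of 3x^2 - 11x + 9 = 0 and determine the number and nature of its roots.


For ax^2 + bx + c = 0, discriminant D = b^2 - 4ac
Here a = 3, b = -11, c = 9
D = (-11)^2 - 4(3)(9) = 121 - 108 = 13

D = 13 > 0 but not a perfect square
The equation has 2 distinct real irrational roots.

Discriminant = 13, 2 distinct real irrational roots


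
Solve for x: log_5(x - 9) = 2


Convert to exponential form: x - 9 = 5^2 = 25
x = 25 + 9 = 34
Check: log_5(34 - 9) = log_5(25) = log_5(25) = 2 ✓

x = 34


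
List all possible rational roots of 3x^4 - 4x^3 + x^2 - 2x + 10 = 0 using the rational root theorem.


Rational root theorem: possible roots are ±p/q where:
  p divides the constant term (10): p ∈ {1, 2, 5, 10}
  q divides the leading coefficient (3): q ∈ {1, 3}

All possible rational roots: -10, -5, -10/3, -2, -5/3, -1, -2/3, -1/3, 1/3, 2/3, 1, 5/3, 2, 10/3, 5, 10

-10, -5, -10/3, -2, -5/3, -1, -2/3, -1/3, 1/3, 2/3, 1, 5/3, 2, 10/3, 5, 10


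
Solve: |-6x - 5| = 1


An absolute value equation |expr| = 1 gives two cases:
Case 1: -6x - 5 = 1
  -6x = 6, so x = -1
Case 2: -6x - 5 = -1
  -6x = 4, so x = -2/3

x = -1, x = -2/3


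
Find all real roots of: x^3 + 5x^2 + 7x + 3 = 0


Let p(x) = x^3 + 5x^2 + 7x + 3. By the rational root theorem (leading coefficient 1), any rational root is an integer divisor of 3: try ±1, ±2, ... in turn.
Test x = 1: value = 16 ≠ 0.
Test x = -1: value = 0 ✓, so (x + 1) is a factor.
Synthetic division by (x + 1): bring down 1; 1(-1) + 5 = 4; 4(-1) + 7 = 3; 3(-1) + 3 = 0 → quotient x^2 + 4x + 3, remainder 0.
Solve the quadratic x^2 + 4x + 3 = 0: discriminant = 4^2 - 4(1)(3) = 16 - 12 = 4.
sqrt(4) = 2, so x = (-4 ± 2)/2: x = -1 or x = -3.

x = -3, x = -1 (multiplicity 2)


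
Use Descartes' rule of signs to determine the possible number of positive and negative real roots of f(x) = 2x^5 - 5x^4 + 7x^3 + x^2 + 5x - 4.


Descartes' rule of signs:

For positive roots, count sign changes in f(x) = 2x^5 - 5x^4 + 7x^3 + x^2 + 5x - 4:
Signs of coefficients: +, -, +, +, +, -
Number of sign changes: 3
Possible positive real roots: 3, 1

For negative roots, examine f(-x) = -2x^5 - 5x^4 - 7x^3 + x^2 - 5x - 4:
Signs of coefficients: -, -, -, +, -, -
Number of sign changes: 2
Possible negative real roots: 2, 0

Positive roots: 3 or 1; Negative roots: 2 or 0


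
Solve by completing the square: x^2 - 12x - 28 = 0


Start: x^2 - 12x - 28 = 0
Move constant: x^2 - 12x = 28
Half of -12 is -6, squared is 36
Add 36 to both sides: x^2 - 12x + 36 = 64
(x - 6)^2 = 64
x - 6 = ±8
x = 6 + 8 = 14 or x = 6 - 8 = -2

x = -2, x = 14


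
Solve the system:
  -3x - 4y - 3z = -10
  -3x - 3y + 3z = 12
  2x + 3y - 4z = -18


Using Cramer's rule. Expand each determinant along the first row.
D  = (-3)*[(-3)*(-4) - 3*3] - (-4)*[(-3)*(-4) - 3*2] + (-3)*[(-3)*3 - (-3)*2]
  = (-3)*(3) - (-4)*(6) + (-3)*(-3) = 24
Dx = (-10)*[(-3)*(-4) - 3*3] - (-4)*[12*(-4) - 3*(-18)] + (-3)*[12*3 - (-3)*(-18)]
  = (-10)*(3) - (-4)*(6) + (-3)*(-18) = 48
Dy = (-3)*[12*(-4) - 3*(-18)] - (-10)*[(-3)*(-4) - 3*2] + (-3)*[(-3)*(-18) - 12*2]
  = (-3)*(6) - (-10)*(6) + (-3)*(30) = -48
Dz = (-3)*[(-3)*(-18) - 12*3] - (-4)*[(-3)*(-18) - 12*2] + (-10)*[(-3)*3 - (-3)*2]
  = (-3)*(18) - (-4)*(30) + (-10)*(-3) = 96
x = Dx/D = 48/24 = 2, y = Dy/D = -48/24 = -2, z = Dz/D = 96/24 = 4
Check eq1: (-3)(2) + (-4)(-2) + (-3)(4) = -10 = -10 ✓
Check eq2: (-3)(2) + (-3)(-2) + (3)(4) = 12 = 12 ✓
Check eq3: (2)(2) + (3)(-2) + (-4)(4) = -18 = -18 ✓

x = 2, y = -2, z = 4


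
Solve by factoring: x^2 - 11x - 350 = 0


We need two numbers that multiply to -350 and add to -11.
Those numbers are 14 and -25 (since 14 * (-25) = -350 and 14 + (-25) = -11).
So x^2 - 11x - 350 = (x + 14)(x - 25) = 0
Setting each factor to zero: x = -14 or x = 25

x = -14, x = 25


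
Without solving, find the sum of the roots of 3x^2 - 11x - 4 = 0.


By Vieta's formulas for ax^2 + bx + c = 0:
  Sum of roots = -b/a
  Product of roots = c/a

Here a = 3, b = -11, c = -4
Sum = -(-11)/3 = 11/3
Product = -4/3 = -4/3

Sum = 11/3


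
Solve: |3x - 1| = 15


An absolute value equation |expr| = 15 gives two cases:
Case 1: 3x - 1 = 15
  3x = 16, so x = 16/3
Case 2: 3x - 1 = -15
  3x = -14, so x = -14/3

x = -14/3, x = 16/3


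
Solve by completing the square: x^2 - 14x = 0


Start: x^2 - 14x + 0 = 0
Move constant: x^2 - 14x = 0
Half of -14 is -7, squared is 49
Add 49 to both sides: x^2 - 14x + 49 = 49
(x - 7)^2 = 49
x - 7 = ±7
x = 7 + 7 = 14 or x = 7 - 7 = 0

x = 0, x = 14


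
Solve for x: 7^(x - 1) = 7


Express both sides with the same base.
7 = 7^1
Since the bases match, equate exponents: x - 1 = 1
So x = 1 - (-1) = 2

x = 2


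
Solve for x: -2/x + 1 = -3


Subtract 1 from both sides: -2/x = -4
Multiply both sides by x: -2 = -4 * x
Divide by -4: x = 1/2

x = 1/2


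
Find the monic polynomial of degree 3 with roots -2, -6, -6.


A monic polynomial with roots -2, -6, -6 is:
p(x) = (x + 2)(x + 6)(x + 6)
After multiplying by (x + 2): x + 2
After multiplying by (x + 6): x^2 + 8x + 12
After multiplying by (x + 6): x^3 + 14x^2 + 60x + 72

x^3 + 14x^2 + 60x + 72


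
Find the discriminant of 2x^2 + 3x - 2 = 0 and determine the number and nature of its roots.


For ax^2 + bx + c = 0, discriminant D = b^2 - 4ac
Here a = 2, b = 3, c = -2
D = (3)^2 - 4(2)(-2) = 9 + 16 = 25

D = 25 > 0 and is a perfect square (sqrt = 5)
The equation has 2 distinct real rational roots.

Discriminant = 25, 2 distinct real rational roots


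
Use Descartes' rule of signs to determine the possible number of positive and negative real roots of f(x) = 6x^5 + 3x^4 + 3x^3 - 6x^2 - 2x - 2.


Descartes' rule of signs:

For positive roots, count sign changes in f(x) = 6x^5 + 3x^4 + 3x^3 - 6x^2 - 2x - 2:
Signs of coefficients: +, +, +, -, -, -
Number of sign changes: 1
Possible positive real roots: 1

For negative roots, examine f(-x) = -6x^5 + 3x^4 - 3x^3 - 6x^2 + 2x - 2:
Signs of coefficients: -, +, -, -, +, -
Number of sign changes: 4
Possible negative real roots: 4, 2, 0

Positive roots: 1; Negative roots: 4 or 2 or 0


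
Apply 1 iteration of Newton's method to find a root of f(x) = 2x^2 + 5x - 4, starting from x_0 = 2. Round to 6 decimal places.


Newton's method: x_(n+1) = x_n - f(x_n)/f'(x_n)
f(x) = 2x^2 + 5x - 4
f'(x) = 4x + 5

Iteration 1:
  f(2.000000) = 14.000000
  f'(2.000000) = 13.000000
  x_1 = 2.000000 - (14.000000)/(13.000000) = 0.923077

x_1 = 0.923077


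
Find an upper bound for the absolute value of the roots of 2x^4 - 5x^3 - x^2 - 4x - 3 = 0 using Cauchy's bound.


Cauchy's bound: all roots r satisfy |r| <= 1 + max(|a_i/a_n|) for i = 0,...,n-1
where a_n is the leading coefficient.

Coefficients: [2, -5, -1, -4, -3]
Leading coefficient a_n = 2
Ratios |a_i/a_n|: 5/2, 1/2, 2, 3/2
Maximum ratio: 5/2
Cauchy's bound: |r| <= 1 + 5/2 = 7/2

Upper bound = 7/2


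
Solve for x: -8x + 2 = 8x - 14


Starting with: -8x + 2 = 8x - 14
Move all x terms to left: (-8 - 8)x = -14 - 2
Simplify: -16x = -16
Divide both sides by -16: x = 1

x = 1


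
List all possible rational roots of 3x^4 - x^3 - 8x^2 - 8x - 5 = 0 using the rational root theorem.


Rational root theorem: possible roots are ±p/q where:
  p divides the constant term (-5): p ∈ {1, 5}
  q divides the leading coefficient (3): q ∈ {1, 3}

All possible rational roots: -5, -5/3, -1, -1/3, 1/3, 1, 5/3, 5

-5, -5/3, -1, -1/3, 1/3, 1, 5/3, 5


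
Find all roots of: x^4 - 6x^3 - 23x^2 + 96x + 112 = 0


Let p(x) = x^4 - 6x^3 - 23x^2 + 96x + 112. By the rational root theorem (leading coefficient 1), any rational root is an integer divisor of 112: try ±1, ±2, ... in turn.
Test x = 1: value = 180 ≠ 0.
Test x = -1: value = 0 ✓, so (x + 1) is a factor.
Synthetic division by (x + 1): bring down 1; 1(-1) - 6 = -7; (-7)(-1) - 23 = -16; (-16)(-1) + 96 = 112; 112(-1) + 112 = 0 → quotient x^3 - 7x^2 - 16x + 112, remainder 0.
Continue with the quotient x^3 - 7x^2 - 16x + 112 (candidates must divide 112; re-test x = -1 first in case it repeats).
Test x = -1: value = 120 ≠ 0.
Test x = 2: value = 60 ≠ 0.
Test x = -2: value = 108 ≠ 0.
Test x = 4: value = 0 ✓, so (x - 4) is a factor.
Synthetic division by (x - 4): bring down 1; 1(4) - 7 = -3; (-3)(4) - 16 = -28; (-28)(4) + 112 = 0 → quotient x^2 - 3x - 28, remainder 0.
Solve the quadratic x^2 - 3x - 28 = 0: discriminant = (-3)^2 - 4(1)(-28) = 9 + 112 = 121.
sqrt(121) = 11, so x = (3 ± 11)/2: x = 7 or x = -4.
Collecting all roots found:

x = -4, x = -1, x = 4, x = 7


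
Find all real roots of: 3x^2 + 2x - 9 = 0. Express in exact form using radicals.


Using the quadratic formula: x = (-b ± sqrt(b^2 - 4ac)) / (2a)
Here a = 3, b = 2, c = -9
Discriminant = b^2 - 4ac = 2^2 - 4(3)(-9) = 4 + 108 = 112
Since discriminant = 112 > 0, there are two real roots.
x = (-2 ± 4*sqrt(7)) / 6
Simplifying: x = (-1 ± 2*sqrt(7)) / 3
Numerically: x ≈ 1.4305 or x ≈ -2.0972

x = (-1 + 2*sqrt(7)) / 3 or x = (-1 - 2*sqrt(7)) / 3


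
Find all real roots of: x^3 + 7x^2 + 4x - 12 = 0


Let p(x) = x^3 + 7x^2 + 4x - 12. By the rational root theorem (leading coefficient 1), any rational root is an integer divisor of 12: try ±1, ±2, ... in turn.
Test x = 1: value = 0 ✓, so (x - 1) is a factor.
Synthetic division by (x - 1): bring down 1; 1(1) + 7 = 8; 8(1) + 4 = 12; 12(1) - 12 = 0 → quotient x^2 + 8x + 12, remainder 0.
Solve the quadratic x^2 + 8x + 12 = 0: discriminant = 8^2 - 4(1)(12) = 64 - 48 = 16.
sqrt(16) = 4, so x = (-8 ± 4)/2: x = -2 or x = -6.

x = -6, x = -2, x = 1


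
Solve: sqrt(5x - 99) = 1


Square both sides: 5x - 99 = 1^2 = 1
5x = 1 + 99 = 100
x = 20
Check: sqrt(5*20 - 99) = sqrt(1) = 1 ✓

x = 20


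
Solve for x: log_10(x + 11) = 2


Convert to exponential form: x + 11 = 10^2 = 100
x = 100 - 11 = 89
Check: log_10(89 + 11) = log_10(100) = log_10(100) = 2 ✓

x = 89


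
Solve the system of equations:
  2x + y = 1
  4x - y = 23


Using Cramer's rule:
Determinant D = (2)(-1) - (4)(1) = -2 - 4 = -6
Dx = (1)(-1) - (23)(1) = -1 - 23 = -24
Dy = (2)(23) - (4)(1) = 46 - 4 = 42
x = Dx/D = -24/-6 = 4
y = Dy/D = 42/-6 = -7

x = 4, y = -7


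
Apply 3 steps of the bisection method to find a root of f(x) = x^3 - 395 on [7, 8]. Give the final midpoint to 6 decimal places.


f(x) = x^3 - 395
f(7) = -52 < 0
f(8) = 117 > 0

Step 1: midpoint = (7.000000 + 8.000000)/2 = 7.500000
  f(7.500000) = 26.875000
  f(mid) > 0, so root is in [7.000000, 7.500000]

Step 2: midpoint = (7.000000 + 7.500000)/2 = 7.250000
  f(7.250000) = -13.921875
  f(mid) < 0, so root is in [7.250000, 7.500000]

Step 3: midpoint = (7.250000 + 7.500000)/2 = 7.375000
  f(7.375000) = 6.130859
  f(mid) > 0, so root is in [7.250000, 7.375000]

midpoint = 7.375000


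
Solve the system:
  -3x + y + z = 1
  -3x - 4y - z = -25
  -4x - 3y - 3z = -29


Using Cramer's rule. Expand each determinant along the first row.
D  = (-3)*[(-4)*(-3) - (-1)*(-3)] - 1*[(-3)*(-3) - (-1)*(-4)] + 1*[(-3)*(-3) - (-4)*(-4)]
  = (-3)*(9) - 1*(5) + 1*(-7) = -39
Dx = 1*[(-4)*(-3) - (-1)*(-3)] - 1*[(-25)*(-3) - (-1)*(-29)] + 1*[(-25)*(-3) - (-4)*(-29)]
  = 1*(9) - 1*(46) + 1*(-41) = -78
Dy = (-3)*[(-25)*(-3) - (-1)*(-29)] - 1*[(-3)*(-3) - (-1)*(-4)] + 1*[(-3)*(-29) - (-25)*(-4)]
  = (-3)*(46) - 1*(5) + 1*(-13) = -156
Dz = (-3)*[(-4)*(-29) - (-25)*(-3)] - 1*[(-3)*(-29) - (-25)*(-4)] + 1*[(-3)*(-3) - (-4)*(-4)]
  = (-3)*(41) - 1*(-13) + 1*(-7) = -117
x = Dx/D = -78/-39 = 2, y = Dy/D = -156/-39 = 4, z = Dz/D = -117/-39 = 3
Check eq1: (-3)(2) + (1)(4) + (1)(3) = 1 = 1 ✓
Check eq2: (-3)(2) + (-4)(4) + (-1)(3) = -25 = -25 ✓
Check eq3: (-4)(2) + (-3)(4) + (-3)(3) = -29 = -29 ✓

x = 2, y = 4, z = 3


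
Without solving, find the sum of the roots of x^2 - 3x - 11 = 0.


By Vieta's formulas for ax^2 + bx + c = 0:
  Sum of roots = -b/a
  Product of roots = c/a

Here a = 1, b = -3, c = -11
Sum = -(-3)/1 = 3
Product = -11/1 = -11

Sum = 3


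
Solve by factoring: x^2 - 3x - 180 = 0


We need two numbers that multiply to -180 and add to -3.
Those numbers are 12 and -15 (since 12 * (-15) = -180 and 12 + (-15) = -3).
So x^2 - 3x - 180 = (x + 12)(x - 15) = 0
Setting each factor to zero: x = -12 or x = 15

x = -12, x = 15


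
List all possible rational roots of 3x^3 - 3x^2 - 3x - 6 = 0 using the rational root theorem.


Rational root theorem: possible roots are ±p/q where:
  p divides the constant term (-6): p ∈ {1, 2, 3, 6}
  q divides the leading coefficient (3): q ∈ {1, 3}

All possible rational roots: -6, -3, -2, -1, -2/3, -1/3, 1/3, 2/3, 1, 2, 3, 6

-6, -3, -2, -1, -2/3, -1/3, 1/3, 2/3, 1, 2, 3, 6


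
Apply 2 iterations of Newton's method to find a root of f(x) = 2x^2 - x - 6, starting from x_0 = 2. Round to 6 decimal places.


Newton's method: x_(n+1) = x_n - f(x_n)/f'(x_n)
f(x) = 2x^2 - x - 6
f'(x) = 4x - 1

Iteration 1:
  f(2.000000) = 0.000000
  f'(2.000000) = 7.000000
  x_1 = 2.000000 - (0.000000)/(7.000000) = 2.000000

Iteration 2:
  f(2.000000) = 0.000000
  f'(2.000000) = 7.000000
  x_2 = 2.000000 - (0.000000)/(7.000000) = 2.000000

x_2 = 2.000000


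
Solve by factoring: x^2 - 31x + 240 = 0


We need two numbers that multiply to 240 and add to -31.
Those numbers are -16 and -15 (since (-16) * (-15) = 240 and (-16) + (-15) = -31).
So x^2 - 31x + 240 = (x - 16)(x - 15) = 0
Setting each factor to zero: x = 16 or x = 15

x = 15, x = 16
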